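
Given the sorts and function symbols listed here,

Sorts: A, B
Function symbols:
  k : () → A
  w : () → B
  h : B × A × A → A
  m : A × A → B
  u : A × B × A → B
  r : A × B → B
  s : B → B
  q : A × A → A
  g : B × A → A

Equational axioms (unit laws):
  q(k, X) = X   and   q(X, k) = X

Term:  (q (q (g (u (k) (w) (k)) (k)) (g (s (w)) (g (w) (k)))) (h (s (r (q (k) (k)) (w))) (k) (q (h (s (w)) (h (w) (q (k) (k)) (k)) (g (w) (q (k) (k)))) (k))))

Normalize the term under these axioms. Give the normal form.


normal form = (q (q (g (u (k) (w) (k)) (k)) (g (s (w)) (g (w) (k)))) (h (s (r (k) (w))) (k) (h (s (w)) (h (w) (k) (k)) (g (w) (k)))))

1. (q (q (g (u (k) (w) (k)) (k)) (g (s (w)) (g (w) (k)))) (h (s (r (q (k) (k)) (w))) (k) (q (h (s (w)) (h (w) (q (k) (k)) (k)) (g (w) (q (k) (k)))) (k))))  →  (q (q (g (u (k) (w) (k)) (k)) (g (s (w)) (g (w) (k)))) (h (s (r (k) (w))) (k) (q (h (s (w)) (h (w) (q (k) (k)) (k)) (g (w) (q (k) (k)))) (k))))
2. (q (q (g (u (k) (w) (k)) (k)) (g (s (w)) (g (w) (k)))) (h (s (r (k) (w))) (k) (q (h (s (w)) (h (w) (q (k) (k)) (k)) (g (w) (q (k) (k)))) (k))))  →  (q (q (g (u (k) (w) (k)) (k)) (g (s (w)) (g (w) (k)))) (h (s (r (k) (w))) (k) (h (s (w)) (h (w) (q (k) (k)) (k)) (g (w) (q (k) (k))))))
3. (q (q (g (u (k) (w) (k)) (k)) (g (s (w)) (g (w) (k)))) (h (s (r (k) (w))) (k) (h (s (w)) (h (w) (q (k) (k)) (k)) (g (w) (q (k) (k))))))  →  (q (q (g (u (k) (w) (k)) (k)) (g (s (w)) (g (w) (k)))) (h (s (r (k) (w))) (k) (h (s (w)) (h (w) (k) (k)) (g (w) (q (k) (k))))))
4. (q (q (g (u (k) (w) (k)) (k)) (g (s (w)) (g (w) (k)))) (h (s (r (k) (w))) (k) (h (s (w)) (h (w) (k) (k)) (g (w) (q (k) (k))))))  →  (q (q (g (u (k) (w) (k)) (k)) (g (s (w)) (g (w) (k)))) (h (s (r (k) (w))) (k) (h (s (w)) (h (w) (k) (k)) (g (w) (k)))))


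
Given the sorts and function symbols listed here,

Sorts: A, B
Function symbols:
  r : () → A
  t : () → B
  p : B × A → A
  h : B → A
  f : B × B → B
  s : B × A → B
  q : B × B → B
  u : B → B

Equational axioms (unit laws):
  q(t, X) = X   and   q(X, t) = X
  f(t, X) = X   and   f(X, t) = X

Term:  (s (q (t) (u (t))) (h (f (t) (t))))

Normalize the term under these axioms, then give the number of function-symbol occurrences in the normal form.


size = 5

1. (s (q (t) (u (t))) (h (f (t) (t))))  →  (s (u (t)) (h (f (t) (t))))
2. (s (u (t)) (h (f (t) (t))))  →  (s (u (t)) (h (t)))
normal form: (s (u (t)) (h (t)))


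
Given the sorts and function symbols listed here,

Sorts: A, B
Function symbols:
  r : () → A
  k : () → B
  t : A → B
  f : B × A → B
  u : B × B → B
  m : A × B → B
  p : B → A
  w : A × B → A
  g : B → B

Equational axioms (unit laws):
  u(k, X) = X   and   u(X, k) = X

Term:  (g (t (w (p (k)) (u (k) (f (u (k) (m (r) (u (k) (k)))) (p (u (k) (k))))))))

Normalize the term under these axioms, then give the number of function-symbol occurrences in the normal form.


1. (g (t (w (p (k)) (u (k) (f (u (k) (m (r) (u (k) (k)))) (p (u (k) (k))))))))  →  (g (t (w (p (k)) (f (u (k) (m (r) (u (k) (k)))) (p (u (k) (k)))))))
2. (g (t (w (p (k)) (f (u (k) (m (r) (u (k) (k)))) (p (u (k) (k)))))))  →  (g (t (w (p (k)) (f (m (r) (u (k) (k))) (p (u (k) (k)))))))
3. (g (t (w (p (k)) (f (m (r) (u (k) (k))) (p (u (k) (k)))))))  →  (g (t (w (p (k)) (f (m (r) (k)) (p (u (k) (k)))))))
4. (g (t (w (p (k)) (f (m (r) (k)) (p (u (k) (k)))))))  →  (g (t (w (p (k)) (f (m (r) (k)) (p (k))))))
normal form: (g (t (w (p (k)) (f (m (r) (k)) (p (k))))))

size = 11


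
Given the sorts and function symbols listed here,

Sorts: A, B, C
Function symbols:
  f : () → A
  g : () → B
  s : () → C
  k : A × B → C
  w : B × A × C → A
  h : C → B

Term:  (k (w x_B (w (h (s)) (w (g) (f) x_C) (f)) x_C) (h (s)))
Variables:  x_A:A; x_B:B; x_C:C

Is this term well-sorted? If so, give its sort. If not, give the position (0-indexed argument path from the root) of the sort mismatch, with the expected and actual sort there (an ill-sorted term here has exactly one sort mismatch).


    x_B : B
        (s) : C
      (h (s)) : B
        (g) : B
        (f) : A
        x_C : C
      (w (g) (f) x_C) : A
      (f) : A
    (w (h (s)) (w (g) (f) x_C) (f)) : ✗ arg 2 at [0, 1, 2] has sort A, expected C
    x_C : C
    (s) : C
  (h (s)) : B

ill-sorted at position [0, 1, 2]: expected C, got A


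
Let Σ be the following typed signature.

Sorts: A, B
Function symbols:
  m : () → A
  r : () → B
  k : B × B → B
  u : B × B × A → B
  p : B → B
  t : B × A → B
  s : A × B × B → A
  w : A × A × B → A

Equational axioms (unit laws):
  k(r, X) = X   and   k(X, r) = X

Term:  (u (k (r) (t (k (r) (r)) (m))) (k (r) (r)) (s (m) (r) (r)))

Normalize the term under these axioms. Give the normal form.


normal form = (u (t (r) (m)) (r) (s (m) (r) (r)))

1. (u (k (r) (t (k (r) (r)) (m))) (k (r) (r)) (s (m) (r) (r)))  →  (u (t (k (r) (r)) (m)) (k (r) (r)) (s (m) (r) (r)))
2. (u (t (k (r) (r)) (m)) (k (r) (r)) (s (m) (r) (r)))  →  (u (t (r) (m)) (k (r) (r)) (s (m) (r) (r)))
3. (u (t (r) (m)) (k (r) (r)) (s (m) (r) (r)))  →  (u (t (r) (m)) (r) (s (m) (r) (r)))


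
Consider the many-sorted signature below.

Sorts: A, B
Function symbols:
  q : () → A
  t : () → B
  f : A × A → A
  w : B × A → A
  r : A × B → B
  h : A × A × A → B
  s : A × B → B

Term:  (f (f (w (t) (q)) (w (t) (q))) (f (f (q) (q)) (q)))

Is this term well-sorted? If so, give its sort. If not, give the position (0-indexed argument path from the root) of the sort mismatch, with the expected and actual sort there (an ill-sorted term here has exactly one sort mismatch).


well-sorted; sort = A

      (t) : B
      (q) : A
    (w (t) (q)) : A
      (t) : B
      (q) : A
    (w (t) (q)) : A
  (f (w (t) (q)) (w (t) (q))) : A
      (q) : A
      (q) : A
    (f (q) (q)) : A
    (q) : A
  (f (f (q) (q)) (q)) : A
(f (f (w (t) (q)) (w (t) (q))) (f (f (q) (q)) (q))) : A


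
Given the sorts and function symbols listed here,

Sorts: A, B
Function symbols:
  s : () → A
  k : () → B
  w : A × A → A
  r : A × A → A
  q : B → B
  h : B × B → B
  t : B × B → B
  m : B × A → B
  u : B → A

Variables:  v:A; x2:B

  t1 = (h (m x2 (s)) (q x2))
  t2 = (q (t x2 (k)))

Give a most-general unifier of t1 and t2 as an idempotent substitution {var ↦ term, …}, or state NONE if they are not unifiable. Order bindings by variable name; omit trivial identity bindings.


head clash or occurs-check failure — not unifiable

NONE (not unifiable)


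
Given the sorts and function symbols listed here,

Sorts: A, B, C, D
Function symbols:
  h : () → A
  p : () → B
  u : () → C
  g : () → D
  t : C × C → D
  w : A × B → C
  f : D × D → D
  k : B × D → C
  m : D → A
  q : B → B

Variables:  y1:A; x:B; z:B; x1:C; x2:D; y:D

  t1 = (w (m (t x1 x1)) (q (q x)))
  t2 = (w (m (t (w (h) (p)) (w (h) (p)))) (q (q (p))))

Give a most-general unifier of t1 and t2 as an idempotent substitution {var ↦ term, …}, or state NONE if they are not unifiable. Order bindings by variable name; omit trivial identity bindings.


{x ↦ (p), x1 ↦ (w (h) (p))}


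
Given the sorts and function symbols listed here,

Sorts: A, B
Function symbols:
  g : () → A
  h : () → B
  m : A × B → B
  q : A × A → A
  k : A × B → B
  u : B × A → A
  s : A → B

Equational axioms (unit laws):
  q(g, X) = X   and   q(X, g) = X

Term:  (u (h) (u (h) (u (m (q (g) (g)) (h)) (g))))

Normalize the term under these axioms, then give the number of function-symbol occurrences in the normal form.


size = 9

1. (u (h) (u (h) (u (m (q (g) (g)) (h)) (g))))  →  (u (h) (u (h) (u (m (g) (h)) (g))))
normal form: (u (h) (u (h) (u (m (g) (h)) (g))))


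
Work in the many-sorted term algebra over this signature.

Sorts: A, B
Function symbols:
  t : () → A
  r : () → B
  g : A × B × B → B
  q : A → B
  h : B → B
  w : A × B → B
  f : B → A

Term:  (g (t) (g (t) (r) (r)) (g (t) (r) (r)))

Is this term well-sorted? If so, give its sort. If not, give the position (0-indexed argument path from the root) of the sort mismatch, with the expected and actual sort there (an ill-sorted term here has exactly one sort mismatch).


  (t) : A
    (t) : A
    (r) : B
    (r) : B
  (g (t) (r) (r)) : B
    (t) : A
    (r) : B
    (r) : B
  (g (t) (r) (r)) : B
(g (t) (g (t) (r) (r)) (g (t) (r) (r))) : B

well-sorted; sort = B


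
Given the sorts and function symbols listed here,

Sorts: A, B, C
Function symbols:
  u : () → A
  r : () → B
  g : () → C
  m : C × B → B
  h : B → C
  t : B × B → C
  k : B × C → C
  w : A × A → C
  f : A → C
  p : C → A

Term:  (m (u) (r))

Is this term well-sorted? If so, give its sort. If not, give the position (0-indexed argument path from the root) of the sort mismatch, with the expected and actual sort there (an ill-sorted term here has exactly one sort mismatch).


  (u) : A
  (r) : B
(m (u) (r)) : ✗ arg 0 at [0] has sort A, expected C

ill-sorted at position [0]: expected C, got A


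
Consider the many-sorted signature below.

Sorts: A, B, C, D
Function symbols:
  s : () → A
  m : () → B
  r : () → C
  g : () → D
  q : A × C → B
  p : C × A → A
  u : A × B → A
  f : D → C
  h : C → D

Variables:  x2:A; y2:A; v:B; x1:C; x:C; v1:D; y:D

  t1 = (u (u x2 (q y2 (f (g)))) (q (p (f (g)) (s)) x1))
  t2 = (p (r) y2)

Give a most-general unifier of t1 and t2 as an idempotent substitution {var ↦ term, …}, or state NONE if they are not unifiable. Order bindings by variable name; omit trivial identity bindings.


head clash or occurs-check failure — not unifiable

NONE (not unifiable)


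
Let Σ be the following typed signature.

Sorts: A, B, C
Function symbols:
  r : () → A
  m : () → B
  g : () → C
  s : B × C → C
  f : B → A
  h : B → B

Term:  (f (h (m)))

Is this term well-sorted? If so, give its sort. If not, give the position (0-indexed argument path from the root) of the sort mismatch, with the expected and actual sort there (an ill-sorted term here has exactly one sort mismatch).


    (m) : B
  (h (m)) : B
(f (h (m))) : A

well-sorted; sort = A


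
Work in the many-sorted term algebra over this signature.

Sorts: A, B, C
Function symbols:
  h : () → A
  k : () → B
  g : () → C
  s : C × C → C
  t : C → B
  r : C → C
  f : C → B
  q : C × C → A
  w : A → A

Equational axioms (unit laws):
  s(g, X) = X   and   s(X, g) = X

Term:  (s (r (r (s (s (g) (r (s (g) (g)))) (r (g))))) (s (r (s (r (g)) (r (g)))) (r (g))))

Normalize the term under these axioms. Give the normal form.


1. (s (r (r (s (s (g) (r (s (g) (g)))) (r (g))))) (s (r (s (r (g)) (r (g)))) (r (g))))  →  (s (r (r (s (r (s (g) (g))) (r (g))))) (s (r (s (r (g)) (r (g)))) (r (g))))
2. (s (r (r (s (r (s (g) (g))) (r (g))))) (s (r (s (r (g)) (r (g)))) (r (g))))  →  (s (r (r (s (r (g)) (r (g))))) (s (r (s (r (g)) (r (g)))) (r (g))))

normal form = (s (r (r (s (r (g)) (r (g))))) (s (r (s (r (g)) (r (g)))) (r (g))))


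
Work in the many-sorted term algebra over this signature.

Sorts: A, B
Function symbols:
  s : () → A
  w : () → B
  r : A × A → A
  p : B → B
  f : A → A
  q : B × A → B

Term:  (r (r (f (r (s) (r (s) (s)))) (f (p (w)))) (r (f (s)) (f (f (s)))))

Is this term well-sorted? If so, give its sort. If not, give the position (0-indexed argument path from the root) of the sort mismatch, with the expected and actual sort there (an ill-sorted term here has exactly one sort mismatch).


ill-sorted at position [0, 1, 0]: expected A, got B

        (s) : A
          (s) : A
          (s) : A
        (r (s) (s)) : A
      (r (s) (r (s) (s))) : A
    (f (r (s) (r (s) (s)))) : A
        (w) : B
      (p (w)) : B
    (f (p (w))) : ✗ arg 0 at [0, 1, 0] has sort B, expected A
      (s) : A
    (f (s)) : A
        (s) : A
      (f (s)) : A
    (f (f (s))) : A
  (r (f (s)) (f (f (s)))) : A


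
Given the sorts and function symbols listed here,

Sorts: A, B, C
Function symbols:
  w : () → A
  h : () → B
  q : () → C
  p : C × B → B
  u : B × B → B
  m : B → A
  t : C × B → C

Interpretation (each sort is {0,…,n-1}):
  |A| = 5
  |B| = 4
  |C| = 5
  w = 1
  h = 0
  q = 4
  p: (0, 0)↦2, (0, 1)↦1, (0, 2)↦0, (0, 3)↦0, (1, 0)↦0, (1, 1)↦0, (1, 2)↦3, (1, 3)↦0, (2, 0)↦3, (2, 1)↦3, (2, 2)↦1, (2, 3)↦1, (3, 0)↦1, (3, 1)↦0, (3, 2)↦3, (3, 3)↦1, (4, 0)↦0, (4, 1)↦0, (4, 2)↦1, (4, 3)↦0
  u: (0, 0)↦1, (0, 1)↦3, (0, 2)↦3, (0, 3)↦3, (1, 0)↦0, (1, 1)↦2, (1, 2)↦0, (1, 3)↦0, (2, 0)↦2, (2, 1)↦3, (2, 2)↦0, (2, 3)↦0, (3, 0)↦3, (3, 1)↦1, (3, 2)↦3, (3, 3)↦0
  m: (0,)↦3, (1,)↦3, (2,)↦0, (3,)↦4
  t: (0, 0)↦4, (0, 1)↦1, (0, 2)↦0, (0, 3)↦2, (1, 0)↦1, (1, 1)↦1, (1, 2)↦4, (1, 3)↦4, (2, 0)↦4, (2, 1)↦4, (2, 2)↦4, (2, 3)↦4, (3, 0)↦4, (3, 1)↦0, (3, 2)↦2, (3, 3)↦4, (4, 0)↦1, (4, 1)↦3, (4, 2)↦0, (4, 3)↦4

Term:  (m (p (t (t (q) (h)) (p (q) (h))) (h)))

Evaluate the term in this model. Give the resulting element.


value = 3

  q = 4
  h = 0
  (t (q) (h)) = t(4, 0) = 1
  q = 4
  h = 0
  (p (q) (h)) = p(4, 0) = 0
  (t (t (q) (h)) (p (q) (h))) = t(1, 0) = 1
  h = 0
  (p (t (t (q) (h)) (p (q) (h))) (h)) = p(1, 0) = 0
  (m (p (t (t (q) (h)) (p (q) (h))) (h))) = m(0,) = 3


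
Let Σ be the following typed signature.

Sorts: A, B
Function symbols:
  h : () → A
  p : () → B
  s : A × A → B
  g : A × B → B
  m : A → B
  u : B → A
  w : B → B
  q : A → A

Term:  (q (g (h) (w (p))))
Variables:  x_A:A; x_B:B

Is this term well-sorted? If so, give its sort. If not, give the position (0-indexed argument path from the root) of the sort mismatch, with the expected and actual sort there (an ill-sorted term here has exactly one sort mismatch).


    (h) : A
      (p) : B
    (w (p)) : B
  (g (h) (w (p))) : B
(q (g (h) (w (p)))) : ✗ arg 0 at [0] has sort B, expected A

ill-sorted at position [0]: expected A, got B


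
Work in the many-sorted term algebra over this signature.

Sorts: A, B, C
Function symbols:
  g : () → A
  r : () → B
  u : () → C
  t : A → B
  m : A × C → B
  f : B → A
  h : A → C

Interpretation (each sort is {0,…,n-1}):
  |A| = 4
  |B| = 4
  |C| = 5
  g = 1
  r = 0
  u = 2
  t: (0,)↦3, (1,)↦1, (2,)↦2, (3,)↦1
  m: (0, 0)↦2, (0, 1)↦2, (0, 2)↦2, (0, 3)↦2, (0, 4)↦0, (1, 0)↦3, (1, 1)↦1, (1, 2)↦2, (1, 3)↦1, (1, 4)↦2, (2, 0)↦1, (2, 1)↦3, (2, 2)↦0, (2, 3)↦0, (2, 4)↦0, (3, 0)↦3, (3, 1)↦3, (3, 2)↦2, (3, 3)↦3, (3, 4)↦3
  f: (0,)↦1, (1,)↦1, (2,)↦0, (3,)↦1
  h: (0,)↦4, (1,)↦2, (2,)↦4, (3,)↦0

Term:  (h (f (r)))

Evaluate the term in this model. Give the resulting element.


  r = 0
  (f (r)) = f(0,) = 1
  (h (f (r))) = h(1,) = 2

value = 2


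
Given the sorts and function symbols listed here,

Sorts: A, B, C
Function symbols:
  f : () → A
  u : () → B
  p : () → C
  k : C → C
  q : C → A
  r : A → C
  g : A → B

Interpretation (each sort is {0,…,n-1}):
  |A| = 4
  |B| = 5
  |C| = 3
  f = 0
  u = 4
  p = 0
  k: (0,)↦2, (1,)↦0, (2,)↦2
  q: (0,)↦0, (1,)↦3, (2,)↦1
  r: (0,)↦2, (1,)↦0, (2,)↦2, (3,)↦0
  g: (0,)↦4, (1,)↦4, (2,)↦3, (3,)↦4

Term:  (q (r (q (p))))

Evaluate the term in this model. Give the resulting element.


value = 1

  p = 0
  (q (p)) = q(0,) = 0
  (r (q (p))) = r(0,) = 2
  (q (r (q (p)))) = q(2,) = 1


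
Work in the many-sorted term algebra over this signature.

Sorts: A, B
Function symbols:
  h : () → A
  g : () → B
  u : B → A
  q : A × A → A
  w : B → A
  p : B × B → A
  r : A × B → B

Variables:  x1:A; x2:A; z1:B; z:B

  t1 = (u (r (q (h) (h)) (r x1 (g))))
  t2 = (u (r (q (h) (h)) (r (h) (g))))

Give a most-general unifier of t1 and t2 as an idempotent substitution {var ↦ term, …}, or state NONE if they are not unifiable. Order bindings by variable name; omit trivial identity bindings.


{x1 ↦ (h)}


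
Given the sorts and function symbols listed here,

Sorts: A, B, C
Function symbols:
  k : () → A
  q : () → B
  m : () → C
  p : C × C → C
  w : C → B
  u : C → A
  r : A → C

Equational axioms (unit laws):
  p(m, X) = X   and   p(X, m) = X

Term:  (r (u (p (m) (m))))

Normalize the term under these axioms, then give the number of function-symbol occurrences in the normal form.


1. (r (u (p (m) (m))))  →  (r (u (m)))
normal form: (r (u (m)))

size = 3


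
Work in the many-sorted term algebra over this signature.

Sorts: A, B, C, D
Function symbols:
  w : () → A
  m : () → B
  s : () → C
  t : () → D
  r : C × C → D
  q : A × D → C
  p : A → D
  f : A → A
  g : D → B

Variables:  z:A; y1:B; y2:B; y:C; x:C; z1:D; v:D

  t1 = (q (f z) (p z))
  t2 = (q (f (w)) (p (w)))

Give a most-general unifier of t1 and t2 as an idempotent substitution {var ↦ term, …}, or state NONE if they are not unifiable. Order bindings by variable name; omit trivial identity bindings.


{z ↦ (w)}


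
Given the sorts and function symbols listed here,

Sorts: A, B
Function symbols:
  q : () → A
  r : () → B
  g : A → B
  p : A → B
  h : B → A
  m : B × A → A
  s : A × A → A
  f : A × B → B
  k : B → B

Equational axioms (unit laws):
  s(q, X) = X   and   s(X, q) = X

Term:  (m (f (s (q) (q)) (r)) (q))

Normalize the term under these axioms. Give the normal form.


1. (m (f (s (q) (q)) (r)) (q))  →  (m (f (q) (r)) (q))

normal form = (m (f (q) (r)) (q))


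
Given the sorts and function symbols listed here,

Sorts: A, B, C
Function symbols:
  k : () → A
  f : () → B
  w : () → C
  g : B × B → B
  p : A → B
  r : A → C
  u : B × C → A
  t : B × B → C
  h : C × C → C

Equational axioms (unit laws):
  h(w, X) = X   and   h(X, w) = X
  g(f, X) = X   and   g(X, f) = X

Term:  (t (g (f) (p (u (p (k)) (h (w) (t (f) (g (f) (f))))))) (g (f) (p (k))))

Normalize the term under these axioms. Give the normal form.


1. (t (g (f) (p (u (p (k)) (h (w) (t (f) (g (f) (f))))))) (g (f) (p (k))))  →  (t (p (u (p (k)) (h (w) (t (f) (g (f) (f)))))) (g (f) (p (k))))
2. (t (p (u (p (k)) (h (w) (t (f) (g (f) (f)))))) (g (f) (p (k))))  →  (t (p (u (p (k)) (t (f) (g (f) (f))))) (g (f) (p (k))))
3. (t (p (u (p (k)) (t (f) (g (f) (f))))) (g (f) (p (k))))  →  (t (p (u (p (k)) (t (f) (f)))) (g (f) (p (k))))
4. (t (p (u (p (k)) (t (f) (f)))) (g (f) (p (k))))  →  (t (p (u (p (k)) (t (f) (f)))) (p (k)))

normal form = (t (p (u (p (k)) (t (f) (f)))) (p (k)))


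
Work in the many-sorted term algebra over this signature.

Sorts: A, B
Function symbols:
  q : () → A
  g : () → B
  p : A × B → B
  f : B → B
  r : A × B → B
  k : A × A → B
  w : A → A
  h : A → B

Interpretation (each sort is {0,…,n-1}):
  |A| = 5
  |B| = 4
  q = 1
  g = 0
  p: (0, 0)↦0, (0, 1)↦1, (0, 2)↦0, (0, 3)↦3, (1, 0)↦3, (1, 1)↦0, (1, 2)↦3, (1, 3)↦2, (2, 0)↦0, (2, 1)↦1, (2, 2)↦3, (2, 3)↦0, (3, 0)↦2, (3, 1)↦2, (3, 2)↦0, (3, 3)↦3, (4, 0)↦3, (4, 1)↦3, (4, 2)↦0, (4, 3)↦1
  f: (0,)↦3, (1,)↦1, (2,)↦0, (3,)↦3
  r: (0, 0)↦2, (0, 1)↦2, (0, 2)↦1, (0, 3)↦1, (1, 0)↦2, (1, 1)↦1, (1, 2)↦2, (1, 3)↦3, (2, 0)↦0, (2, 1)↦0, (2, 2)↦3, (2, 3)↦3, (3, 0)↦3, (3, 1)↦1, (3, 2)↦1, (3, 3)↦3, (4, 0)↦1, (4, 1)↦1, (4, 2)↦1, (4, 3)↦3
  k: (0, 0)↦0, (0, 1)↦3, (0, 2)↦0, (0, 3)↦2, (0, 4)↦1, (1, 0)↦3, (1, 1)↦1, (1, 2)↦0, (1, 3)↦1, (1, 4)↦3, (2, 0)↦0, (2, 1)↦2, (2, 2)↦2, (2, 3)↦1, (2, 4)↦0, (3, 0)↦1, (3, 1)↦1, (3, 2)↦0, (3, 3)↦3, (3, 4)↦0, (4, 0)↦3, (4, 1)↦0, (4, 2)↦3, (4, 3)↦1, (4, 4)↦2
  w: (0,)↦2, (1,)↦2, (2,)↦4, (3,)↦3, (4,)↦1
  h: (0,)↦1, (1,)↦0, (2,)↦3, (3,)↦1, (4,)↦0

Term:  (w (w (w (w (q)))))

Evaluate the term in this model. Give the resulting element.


  q = 1
  (w (q)) = w(1,) = 2
  (w (w (q))) = w(2,) = 4
  (w (w (w (q)))) = w(4,) = 1
  (w (w (w (w (q))))) = w(1,) = 2

value = 2


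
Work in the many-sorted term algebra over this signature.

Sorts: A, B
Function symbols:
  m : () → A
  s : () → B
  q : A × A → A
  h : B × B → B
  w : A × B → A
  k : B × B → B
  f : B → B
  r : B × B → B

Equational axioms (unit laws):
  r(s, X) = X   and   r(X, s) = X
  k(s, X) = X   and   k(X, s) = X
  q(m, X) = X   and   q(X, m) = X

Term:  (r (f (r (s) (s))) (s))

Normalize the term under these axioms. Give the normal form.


1. (r (f (r (s) (s))) (s))  →  (f (r (s) (s)))
2. (f (r (s) (s)))  →  (f (s))

normal form = (f (s))


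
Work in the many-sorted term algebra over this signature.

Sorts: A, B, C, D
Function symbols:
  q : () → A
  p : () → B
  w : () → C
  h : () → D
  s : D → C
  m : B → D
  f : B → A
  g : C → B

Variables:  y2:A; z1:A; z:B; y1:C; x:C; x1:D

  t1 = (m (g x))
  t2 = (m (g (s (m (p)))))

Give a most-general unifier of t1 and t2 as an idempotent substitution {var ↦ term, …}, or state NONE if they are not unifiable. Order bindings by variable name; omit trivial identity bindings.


{x ↦ (s (m (p)))}


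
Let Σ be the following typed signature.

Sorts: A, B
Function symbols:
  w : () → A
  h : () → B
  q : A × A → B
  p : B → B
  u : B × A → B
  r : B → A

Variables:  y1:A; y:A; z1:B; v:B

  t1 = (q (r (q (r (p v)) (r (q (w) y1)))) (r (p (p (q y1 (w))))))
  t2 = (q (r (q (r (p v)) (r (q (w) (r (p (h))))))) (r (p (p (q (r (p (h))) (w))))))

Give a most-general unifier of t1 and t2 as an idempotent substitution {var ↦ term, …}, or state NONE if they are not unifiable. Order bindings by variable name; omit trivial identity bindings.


{y1 ↦ (r (p (h)))}


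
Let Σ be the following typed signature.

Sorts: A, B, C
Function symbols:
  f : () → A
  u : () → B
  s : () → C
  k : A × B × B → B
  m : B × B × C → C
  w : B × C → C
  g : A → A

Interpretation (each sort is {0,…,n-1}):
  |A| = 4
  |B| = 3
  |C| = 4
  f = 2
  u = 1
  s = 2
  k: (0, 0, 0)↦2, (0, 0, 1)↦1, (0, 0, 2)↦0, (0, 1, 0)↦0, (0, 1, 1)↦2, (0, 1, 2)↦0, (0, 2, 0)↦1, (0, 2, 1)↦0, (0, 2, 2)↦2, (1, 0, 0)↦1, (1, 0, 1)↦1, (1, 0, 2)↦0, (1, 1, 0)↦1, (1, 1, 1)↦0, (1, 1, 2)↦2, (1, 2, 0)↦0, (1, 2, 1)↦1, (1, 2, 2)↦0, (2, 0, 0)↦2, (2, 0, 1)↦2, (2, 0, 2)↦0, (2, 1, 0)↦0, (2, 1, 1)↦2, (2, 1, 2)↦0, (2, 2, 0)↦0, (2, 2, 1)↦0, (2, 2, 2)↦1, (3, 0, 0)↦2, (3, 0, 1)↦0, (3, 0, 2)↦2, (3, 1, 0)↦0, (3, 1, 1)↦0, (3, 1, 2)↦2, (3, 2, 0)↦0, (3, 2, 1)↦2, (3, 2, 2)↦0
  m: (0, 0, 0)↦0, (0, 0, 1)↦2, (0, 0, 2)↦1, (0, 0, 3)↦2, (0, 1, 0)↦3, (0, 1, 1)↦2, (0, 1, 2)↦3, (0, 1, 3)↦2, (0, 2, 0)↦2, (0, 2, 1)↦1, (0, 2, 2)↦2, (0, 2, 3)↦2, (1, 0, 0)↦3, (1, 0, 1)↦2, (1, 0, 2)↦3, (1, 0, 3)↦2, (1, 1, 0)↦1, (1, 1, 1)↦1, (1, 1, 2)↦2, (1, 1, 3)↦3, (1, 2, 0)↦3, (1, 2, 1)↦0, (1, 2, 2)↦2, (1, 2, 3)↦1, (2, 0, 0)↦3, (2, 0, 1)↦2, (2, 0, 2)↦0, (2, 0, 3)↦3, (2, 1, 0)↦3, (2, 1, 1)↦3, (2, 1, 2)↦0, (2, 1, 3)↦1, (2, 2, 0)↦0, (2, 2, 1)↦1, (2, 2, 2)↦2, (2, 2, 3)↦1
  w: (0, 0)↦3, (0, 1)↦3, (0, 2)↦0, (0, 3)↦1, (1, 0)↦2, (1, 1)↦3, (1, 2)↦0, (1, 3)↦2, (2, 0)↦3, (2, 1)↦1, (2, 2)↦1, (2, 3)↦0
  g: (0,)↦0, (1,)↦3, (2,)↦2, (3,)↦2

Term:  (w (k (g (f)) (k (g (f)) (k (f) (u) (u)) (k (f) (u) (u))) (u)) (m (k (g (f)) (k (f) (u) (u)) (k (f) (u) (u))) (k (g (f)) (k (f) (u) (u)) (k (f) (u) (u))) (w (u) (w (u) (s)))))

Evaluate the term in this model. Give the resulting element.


value = 1

  f = 2
  (g (f)) = g(2,) = 2
  f = 2
  (g (f)) = g(2,) = 2
  f = 2
  u = 1
  u = 1
  (k (f) (u) (u)) = k(2, 1, 1) = 2
  f = 2
  u = 1
  u = 1
  (k (f) (u) (u)) = k(2, 1, 1) = 2
  (k (g (f)) (k (f) (u) (u)) (k (f) (u) (u))) = k(2, 2, 2) = 1
  u = 1
  (k (g (f)) (k (g (f)) (k (f) (u) (u)) (k (f) (u) (u))) (u)) = k(2, 1, 1) = 2
  f = 2
  (g (f)) = g(2,) = 2
  f = 2
  u = 1
  u = 1
  (k (f) (u) (u)) = k(2, 1, 1) = 2
  f = 2
  u = 1
  u = 1
  (k (f) (u) (u)) = k(2, 1, 1) = 2
  (k (g (f)) (k (f) (u) (u)) (k (f) (u) (u))) = k(2, 2, 2) = 1
  f = 2
  (g (f)) = g(2,) = 2
  f = 2
  u = 1
  u = 1
  (k (f) (u) (u)) = k(2, 1, 1) = 2
  f = 2
  u = 1
  u = 1
  (k (f) (u) (u)) = k(2, 1, 1) = 2
  (k (g (f)) (k (f) (u) (u)) (k (f) (u) (u))) = k(2, 2, 2) = 1
  u = 1
  u = 1
  s = 2
  (w (u) (s)) = w(1, 2) = 0
  (w (u) (w (u) (s))) = w(1, 0) = 2
  (m (k (g (f)) (k (f) (u) (u)) (k (f) (u) (u))) (k (g (f)) (k (f) (u) (u)) (k (f) (u) (u))) (w (u) (w (u) (s)))) = m(1, 1, 2) = 2
  (w (k (g (f)) (k (g (f)) (k (f) (u) (u)) (k (f) (u) (u))) (u)) (m (k (g (f)) (k (f) (u) (u)) (k (f) (u) (u))) (k (g (f)) (k (f) (u) (u)) (k (f) (u) (u))) (w (u) (w (u) (s))))) = w(2, 2) = 1


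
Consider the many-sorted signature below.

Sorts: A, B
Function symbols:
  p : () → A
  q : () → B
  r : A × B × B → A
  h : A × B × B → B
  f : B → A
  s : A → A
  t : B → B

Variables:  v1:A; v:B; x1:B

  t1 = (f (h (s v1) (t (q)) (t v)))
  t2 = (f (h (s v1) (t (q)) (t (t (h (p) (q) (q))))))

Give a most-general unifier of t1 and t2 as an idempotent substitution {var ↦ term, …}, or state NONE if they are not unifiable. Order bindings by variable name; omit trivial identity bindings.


{v ↦ (t (h (p) (q) (q)))}


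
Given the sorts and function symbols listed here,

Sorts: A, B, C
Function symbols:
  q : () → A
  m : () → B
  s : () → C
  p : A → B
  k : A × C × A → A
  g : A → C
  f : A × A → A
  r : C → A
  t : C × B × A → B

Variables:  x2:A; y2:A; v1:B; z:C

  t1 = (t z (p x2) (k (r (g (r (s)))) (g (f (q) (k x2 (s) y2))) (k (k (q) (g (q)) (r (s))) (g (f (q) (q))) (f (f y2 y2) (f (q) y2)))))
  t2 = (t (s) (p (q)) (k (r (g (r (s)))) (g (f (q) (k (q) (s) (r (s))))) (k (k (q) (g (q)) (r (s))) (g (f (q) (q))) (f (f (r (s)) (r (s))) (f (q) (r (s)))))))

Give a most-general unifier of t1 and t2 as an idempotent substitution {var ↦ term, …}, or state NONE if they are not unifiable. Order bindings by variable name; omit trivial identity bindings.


{x2 ↦ (q), y2 ↦ (r (s)), z ↦ (s)}


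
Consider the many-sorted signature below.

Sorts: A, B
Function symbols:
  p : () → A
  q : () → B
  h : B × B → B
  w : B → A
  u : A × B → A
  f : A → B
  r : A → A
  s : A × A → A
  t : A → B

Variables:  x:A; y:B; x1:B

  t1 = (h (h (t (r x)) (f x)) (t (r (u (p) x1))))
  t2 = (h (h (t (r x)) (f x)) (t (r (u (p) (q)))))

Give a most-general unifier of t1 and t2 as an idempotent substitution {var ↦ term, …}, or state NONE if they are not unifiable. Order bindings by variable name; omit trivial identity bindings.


{x1 ↦ (q)}


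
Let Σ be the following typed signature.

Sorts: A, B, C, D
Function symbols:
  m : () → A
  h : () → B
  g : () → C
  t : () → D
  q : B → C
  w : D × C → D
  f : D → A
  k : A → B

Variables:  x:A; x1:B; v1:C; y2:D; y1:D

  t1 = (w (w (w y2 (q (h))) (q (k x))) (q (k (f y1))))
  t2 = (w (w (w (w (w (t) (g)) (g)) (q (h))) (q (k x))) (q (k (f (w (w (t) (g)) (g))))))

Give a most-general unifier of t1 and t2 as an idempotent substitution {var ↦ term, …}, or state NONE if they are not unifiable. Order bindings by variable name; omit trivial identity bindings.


{y1 ↦ (w (w (t) (g)) (g)), y2 ↦ (w (w (t) (g)) (g))}


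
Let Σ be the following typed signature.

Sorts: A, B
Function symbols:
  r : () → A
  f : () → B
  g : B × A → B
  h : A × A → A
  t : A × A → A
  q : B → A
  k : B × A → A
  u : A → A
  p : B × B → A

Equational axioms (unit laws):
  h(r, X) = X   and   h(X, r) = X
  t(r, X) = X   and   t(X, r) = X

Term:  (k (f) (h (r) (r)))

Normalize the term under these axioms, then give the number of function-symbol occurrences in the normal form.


size = 3

1. (k (f) (h (r) (r)))  →  (k (f) (r))
normal form: (k (f) (r))


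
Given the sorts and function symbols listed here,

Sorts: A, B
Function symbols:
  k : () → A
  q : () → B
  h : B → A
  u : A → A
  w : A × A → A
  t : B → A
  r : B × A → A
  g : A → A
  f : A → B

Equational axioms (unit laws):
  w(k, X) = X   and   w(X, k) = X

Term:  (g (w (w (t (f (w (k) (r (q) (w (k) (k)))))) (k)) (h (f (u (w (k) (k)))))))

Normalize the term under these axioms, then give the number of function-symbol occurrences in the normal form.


1. (g (w (w (t (f (w (k) (r (q) (w (k) (k)))))) (k)) (h (f (u (w (k) (k)))))))  →  (g (w (t (f (w (k) (r (q) (w (k) (k)))))) (h (f (u (w (k) (k)))))))
2. (g (w (t (f (w (k) (r (q) (w (k) (k)))))) (h (f (u (w (k) (k)))))))  →  (g (w (t (f (r (q) (w (k) (k))))) (h (f (u (w (k) (k)))))))
3. (g (w (t (f (r (q) (w (k) (k))))) (h (f (u (w (k) (k)))))))  →  (g (w (t (f (r (q) (k)))) (h (f (u (w (k) (k)))))))
4. (g (w (t (f (r (q) (k)))) (h (f (u (w (k) (k)))))))  →  (g (w (t (f (r (q) (k)))) (h (f (u (k))))))
normal form: (g (w (t (f (r (q) (k)))) (h (f (u (k))))))

size = 11


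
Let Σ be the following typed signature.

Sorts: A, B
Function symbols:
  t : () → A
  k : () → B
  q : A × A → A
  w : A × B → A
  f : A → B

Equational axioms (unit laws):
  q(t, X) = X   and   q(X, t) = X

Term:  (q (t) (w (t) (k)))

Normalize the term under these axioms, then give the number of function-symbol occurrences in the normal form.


size = 3

1. (q (t) (w (t) (k)))  →  (w (t) (k))
normal form: (w (t) (k))


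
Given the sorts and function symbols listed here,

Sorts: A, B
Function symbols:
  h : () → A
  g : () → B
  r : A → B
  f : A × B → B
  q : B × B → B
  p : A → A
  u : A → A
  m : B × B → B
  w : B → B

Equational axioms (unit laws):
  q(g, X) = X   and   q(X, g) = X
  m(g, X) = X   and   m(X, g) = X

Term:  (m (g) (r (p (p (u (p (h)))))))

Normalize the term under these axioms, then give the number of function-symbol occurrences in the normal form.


1. (m (g) (r (p (p (u (p (h)))))))  →  (r (p (p (u (p (h))))))
normal form: (r (p (p (u (p (h))))))

size = 6


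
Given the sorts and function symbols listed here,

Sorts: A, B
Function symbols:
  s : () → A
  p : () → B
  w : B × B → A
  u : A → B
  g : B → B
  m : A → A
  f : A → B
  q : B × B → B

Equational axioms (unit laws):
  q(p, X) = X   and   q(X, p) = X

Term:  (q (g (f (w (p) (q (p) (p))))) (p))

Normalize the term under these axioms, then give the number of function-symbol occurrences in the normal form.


size = 5

1. (q (g (f (w (p) (q (p) (p))))) (p))  →  (g (f (w (p) (q (p) (p)))))
2. (g (f (w (p) (q (p) (p)))))  →  (g (f (w (p) (p))))
normal form: (g (f (w (p) (p))))


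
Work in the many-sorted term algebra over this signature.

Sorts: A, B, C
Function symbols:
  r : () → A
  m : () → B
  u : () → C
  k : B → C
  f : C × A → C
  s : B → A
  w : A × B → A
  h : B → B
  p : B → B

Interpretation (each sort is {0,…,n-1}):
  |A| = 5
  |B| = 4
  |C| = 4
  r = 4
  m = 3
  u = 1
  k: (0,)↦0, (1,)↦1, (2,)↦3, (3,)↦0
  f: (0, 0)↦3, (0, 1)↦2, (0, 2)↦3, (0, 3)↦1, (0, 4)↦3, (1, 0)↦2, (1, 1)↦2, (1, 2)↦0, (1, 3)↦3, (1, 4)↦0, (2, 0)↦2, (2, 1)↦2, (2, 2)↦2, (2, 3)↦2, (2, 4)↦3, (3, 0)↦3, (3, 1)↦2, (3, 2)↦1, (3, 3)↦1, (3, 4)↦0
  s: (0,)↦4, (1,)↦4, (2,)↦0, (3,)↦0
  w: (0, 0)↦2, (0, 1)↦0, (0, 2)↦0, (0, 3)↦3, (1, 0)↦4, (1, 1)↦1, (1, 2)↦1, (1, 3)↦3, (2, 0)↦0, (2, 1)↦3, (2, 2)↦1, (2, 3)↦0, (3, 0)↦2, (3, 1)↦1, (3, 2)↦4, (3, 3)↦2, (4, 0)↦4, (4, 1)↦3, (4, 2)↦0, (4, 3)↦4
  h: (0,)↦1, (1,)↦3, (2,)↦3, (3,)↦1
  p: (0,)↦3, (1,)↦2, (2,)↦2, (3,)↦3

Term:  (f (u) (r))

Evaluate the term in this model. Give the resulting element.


  u = 1
  r = 4
  (f (u) (r)) = f(1, 4) = 0

value = 0


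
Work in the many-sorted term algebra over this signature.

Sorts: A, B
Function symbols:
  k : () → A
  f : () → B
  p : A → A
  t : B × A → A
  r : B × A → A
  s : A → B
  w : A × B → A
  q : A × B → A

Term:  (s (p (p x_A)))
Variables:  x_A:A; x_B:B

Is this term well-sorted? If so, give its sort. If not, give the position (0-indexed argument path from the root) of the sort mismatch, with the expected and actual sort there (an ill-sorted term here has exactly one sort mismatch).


      x_A : A
    (p x_A) : A
  (p (p x_A)) : A
(s (p (p x_A))) : B

well-sorted; sort = B


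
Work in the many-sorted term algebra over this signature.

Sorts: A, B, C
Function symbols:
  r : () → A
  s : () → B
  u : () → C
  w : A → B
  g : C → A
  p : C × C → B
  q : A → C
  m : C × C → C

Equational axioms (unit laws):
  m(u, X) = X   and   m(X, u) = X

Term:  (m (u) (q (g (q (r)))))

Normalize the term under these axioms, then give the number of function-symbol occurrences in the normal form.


size = 4

1. (m (u) (q (g (q (r)))))  →  (q (g (q (r))))
normal form: (q (g (q (r))))


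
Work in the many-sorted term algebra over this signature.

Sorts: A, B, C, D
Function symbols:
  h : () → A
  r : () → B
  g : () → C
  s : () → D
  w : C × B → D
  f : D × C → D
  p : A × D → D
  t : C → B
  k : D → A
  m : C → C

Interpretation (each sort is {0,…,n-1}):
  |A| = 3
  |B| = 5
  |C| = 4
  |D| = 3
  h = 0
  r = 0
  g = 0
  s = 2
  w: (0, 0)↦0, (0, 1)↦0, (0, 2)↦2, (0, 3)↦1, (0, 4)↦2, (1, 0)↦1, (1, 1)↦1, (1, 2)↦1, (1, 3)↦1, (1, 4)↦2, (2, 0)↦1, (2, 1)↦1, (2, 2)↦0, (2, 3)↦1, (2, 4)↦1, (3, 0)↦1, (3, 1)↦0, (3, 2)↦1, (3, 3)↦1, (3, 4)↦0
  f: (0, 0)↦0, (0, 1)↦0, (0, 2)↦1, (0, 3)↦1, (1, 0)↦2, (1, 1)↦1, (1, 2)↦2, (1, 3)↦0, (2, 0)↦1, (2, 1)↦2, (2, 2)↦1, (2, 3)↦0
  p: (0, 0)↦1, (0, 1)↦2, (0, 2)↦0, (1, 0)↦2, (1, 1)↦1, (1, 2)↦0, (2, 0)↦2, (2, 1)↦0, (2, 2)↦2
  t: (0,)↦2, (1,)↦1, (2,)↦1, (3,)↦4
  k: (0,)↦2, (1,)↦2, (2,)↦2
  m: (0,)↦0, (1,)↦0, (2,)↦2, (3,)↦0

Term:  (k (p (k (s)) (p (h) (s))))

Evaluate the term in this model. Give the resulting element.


value = 2

  s = 2
  (k (s)) = k(2,) = 2
  h = 0
  s = 2
  (p (h) (s)) = p(0, 2) = 0
  (p (k (s)) (p (h) (s))) = p(2, 0) = 2
  (k (p (k (s)) (p (h) (s)))) = k(2,) = 2


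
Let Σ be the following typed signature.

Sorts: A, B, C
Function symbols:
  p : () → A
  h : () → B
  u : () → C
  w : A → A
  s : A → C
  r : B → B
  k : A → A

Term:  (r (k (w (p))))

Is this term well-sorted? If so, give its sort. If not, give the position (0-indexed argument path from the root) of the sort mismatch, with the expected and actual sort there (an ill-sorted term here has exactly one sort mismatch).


      (p) : A
    (w (p)) : A
  (k (w (p))) : A
(r (k (w (p)))) : ✗ arg 0 at [0] has sort A, expected B

ill-sorted at position [0]: expected B, got A


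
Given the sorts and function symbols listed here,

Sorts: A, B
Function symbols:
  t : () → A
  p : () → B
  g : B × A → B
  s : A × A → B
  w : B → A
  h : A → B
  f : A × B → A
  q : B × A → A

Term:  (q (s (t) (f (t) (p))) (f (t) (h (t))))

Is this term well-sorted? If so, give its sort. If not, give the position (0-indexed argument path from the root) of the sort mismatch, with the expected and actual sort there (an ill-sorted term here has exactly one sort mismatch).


well-sorted; sort = A

    (t) : A
      (t) : A
      (p) : B
    (f (t) (p)) : A
  (s (t) (f (t) (p))) : B
    (t) : A
      (t) : A
    (h (t)) : B
  (f (t) (h (t))) : A
(q (s (t) (f (t) (p))) (f (t) (h (t)))) : A


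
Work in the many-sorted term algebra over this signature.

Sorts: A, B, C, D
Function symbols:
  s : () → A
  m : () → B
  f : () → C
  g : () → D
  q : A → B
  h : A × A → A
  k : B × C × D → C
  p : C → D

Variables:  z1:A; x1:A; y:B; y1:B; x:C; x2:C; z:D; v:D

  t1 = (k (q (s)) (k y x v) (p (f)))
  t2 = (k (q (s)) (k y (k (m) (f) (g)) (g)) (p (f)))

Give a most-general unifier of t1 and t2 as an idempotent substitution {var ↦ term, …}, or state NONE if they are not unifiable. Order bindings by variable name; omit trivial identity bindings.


{v ↦ (g), x ↦ (k (m) (f) (g))}


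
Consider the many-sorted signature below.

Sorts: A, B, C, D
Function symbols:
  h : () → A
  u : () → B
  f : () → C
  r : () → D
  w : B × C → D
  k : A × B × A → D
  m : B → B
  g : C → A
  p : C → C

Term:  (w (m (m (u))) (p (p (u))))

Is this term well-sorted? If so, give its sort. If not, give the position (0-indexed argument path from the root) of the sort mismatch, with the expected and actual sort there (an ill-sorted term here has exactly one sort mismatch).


ill-sorted at position [1, 0, 0]: expected C, got B

      (u) : B
    (m (u)) : B
  (m (m (u))) : B
      (u) : B
    (p (u)) : ✗ arg 0 at [1, 0, 0] has sort B, expected C


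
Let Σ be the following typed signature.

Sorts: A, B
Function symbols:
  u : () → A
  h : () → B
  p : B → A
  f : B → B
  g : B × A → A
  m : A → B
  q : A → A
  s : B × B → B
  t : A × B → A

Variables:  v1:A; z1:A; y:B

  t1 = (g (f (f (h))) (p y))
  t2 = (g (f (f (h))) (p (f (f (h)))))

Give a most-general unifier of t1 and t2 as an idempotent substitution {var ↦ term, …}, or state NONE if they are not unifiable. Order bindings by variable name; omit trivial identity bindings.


{y ↦ (f (f (h)))}


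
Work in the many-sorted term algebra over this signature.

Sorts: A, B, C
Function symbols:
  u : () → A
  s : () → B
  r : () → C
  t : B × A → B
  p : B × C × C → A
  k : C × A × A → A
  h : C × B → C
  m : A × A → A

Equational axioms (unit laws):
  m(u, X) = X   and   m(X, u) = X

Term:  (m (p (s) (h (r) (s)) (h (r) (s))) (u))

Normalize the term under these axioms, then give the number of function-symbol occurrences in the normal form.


1. (m (p (s) (h (r) (s)) (h (r) (s))) (u))  →  (p (s) (h (r) (s)) (h (r) (s)))
normal form: (p (s) (h (r) (s)) (h (r) (s)))

size = 8


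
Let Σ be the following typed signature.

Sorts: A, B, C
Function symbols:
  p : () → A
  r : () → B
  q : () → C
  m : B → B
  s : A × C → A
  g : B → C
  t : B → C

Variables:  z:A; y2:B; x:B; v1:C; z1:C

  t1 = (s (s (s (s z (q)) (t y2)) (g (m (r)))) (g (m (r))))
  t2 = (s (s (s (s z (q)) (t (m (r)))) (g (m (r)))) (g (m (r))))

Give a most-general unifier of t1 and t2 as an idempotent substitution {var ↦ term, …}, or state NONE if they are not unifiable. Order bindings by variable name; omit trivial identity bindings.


{y2 ↦ (m (r))}


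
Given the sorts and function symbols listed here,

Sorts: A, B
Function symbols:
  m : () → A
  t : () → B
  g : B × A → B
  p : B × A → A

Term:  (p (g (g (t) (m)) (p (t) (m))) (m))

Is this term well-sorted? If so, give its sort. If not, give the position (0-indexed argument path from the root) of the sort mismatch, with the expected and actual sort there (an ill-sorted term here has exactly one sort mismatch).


      (t) : B
      (m) : A
    (g (t) (m)) : B
      (t) : B
      (m) : A
    (p (t) (m)) : A
  (g (g (t) (m)) (p (t) (m))) : B
  (m) : A
(p (g (g (t) (m)) (p (t) (m))) (m)) : A

well-sorted; sort = A


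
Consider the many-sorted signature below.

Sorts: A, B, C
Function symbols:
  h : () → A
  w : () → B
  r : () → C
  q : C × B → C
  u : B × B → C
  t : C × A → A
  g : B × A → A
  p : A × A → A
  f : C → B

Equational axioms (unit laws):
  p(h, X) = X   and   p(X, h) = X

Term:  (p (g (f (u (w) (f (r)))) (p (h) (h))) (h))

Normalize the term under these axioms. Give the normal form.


1. (p (g (f (u (w) (f (r)))) (p (h) (h))) (h))  →  (g (f (u (w) (f (r)))) (p (h) (h)))
2. (g (f (u (w) (f (r)))) (p (h) (h)))  →  (g (f (u (w) (f (r)))) (h))

normal form = (g (f (u (w) (f (r)))) (h))


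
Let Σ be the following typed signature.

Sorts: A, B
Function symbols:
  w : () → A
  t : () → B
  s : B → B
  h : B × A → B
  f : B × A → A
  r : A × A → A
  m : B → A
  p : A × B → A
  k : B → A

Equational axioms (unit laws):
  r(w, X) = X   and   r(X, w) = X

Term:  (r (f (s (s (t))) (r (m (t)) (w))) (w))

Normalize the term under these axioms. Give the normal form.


1. (r (f (s (s (t))) (r (m (t)) (w))) (w))  →  (f (s (s (t))) (r (m (t)) (w)))
2. (f (s (s (t))) (r (m (t)) (w)))  →  (f (s (s (t))) (m (t)))

normal form = (f (s (s (t))) (m (t)))


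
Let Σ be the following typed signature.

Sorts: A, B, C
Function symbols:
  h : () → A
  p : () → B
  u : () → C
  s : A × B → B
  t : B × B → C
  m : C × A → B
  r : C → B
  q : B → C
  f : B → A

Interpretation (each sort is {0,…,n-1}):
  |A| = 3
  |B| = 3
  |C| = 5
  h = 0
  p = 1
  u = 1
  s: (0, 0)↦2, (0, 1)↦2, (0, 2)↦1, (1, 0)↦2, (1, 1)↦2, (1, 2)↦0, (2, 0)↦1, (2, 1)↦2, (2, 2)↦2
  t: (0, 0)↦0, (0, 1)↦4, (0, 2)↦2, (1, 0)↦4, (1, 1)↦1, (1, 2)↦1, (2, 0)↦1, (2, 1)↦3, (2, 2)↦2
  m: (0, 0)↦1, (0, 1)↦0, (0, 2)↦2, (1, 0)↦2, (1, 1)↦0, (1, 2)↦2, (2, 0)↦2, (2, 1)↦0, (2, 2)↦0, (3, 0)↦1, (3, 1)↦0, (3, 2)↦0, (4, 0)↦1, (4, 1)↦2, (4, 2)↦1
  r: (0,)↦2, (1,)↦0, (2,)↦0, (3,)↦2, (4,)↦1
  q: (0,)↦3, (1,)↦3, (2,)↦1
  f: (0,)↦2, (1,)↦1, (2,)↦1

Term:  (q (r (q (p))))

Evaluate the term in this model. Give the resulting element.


  p = 1
  (q (p)) = q(1,) = 3
  (r (q (p))) = r(3,) = 2
  (q (r (q (p)))) = q(2,) = 1

value = 1
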